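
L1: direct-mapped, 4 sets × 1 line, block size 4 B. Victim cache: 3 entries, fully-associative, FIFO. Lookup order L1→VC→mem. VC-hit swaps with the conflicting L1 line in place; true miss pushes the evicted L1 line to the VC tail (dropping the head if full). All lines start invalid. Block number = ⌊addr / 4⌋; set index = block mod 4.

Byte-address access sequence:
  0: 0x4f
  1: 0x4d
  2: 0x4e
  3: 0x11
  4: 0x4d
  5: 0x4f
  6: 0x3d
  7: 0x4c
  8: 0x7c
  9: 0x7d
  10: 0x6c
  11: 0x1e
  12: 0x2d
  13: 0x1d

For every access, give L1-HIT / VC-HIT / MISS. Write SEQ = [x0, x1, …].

  [0] addr=0x4f blk=19 s=3: MISS | VC []
  [1] addr=0x4d blk=19 s=3: L1-HIT | VC []
  [2] addr=0x4e blk=19 s=3: L1-HIT | VC []
  [3] addr=0x11 blk=4 s=0: MISS | VC []
  [4] addr=0x4d blk=19 s=3: L1-HIT | VC []
  [5] addr=0x4f blk=19 s=3: L1-HIT | VC []
  [6] addr=0x3d blk=15 s=3: MISS | VC [19]
  [7] addr=0x4c blk=19 s=3: VC-HIT | VC [15]
  [8] addr=0x7c blk=31 s=3: MISS | VC [15, 19]
  [9] addr=0x7d blk=31 s=3: L1-HIT | VC [15, 19]
  [10] addr=0x6c blk=27 s=3: MISS | VC [15, 19, 31]
  [11] addr=0x1e blk=7 s=3: MISS | VC [19, 31, 27]
  [12] addr=0x2d blk=11 s=3: MISS | VC [31, 27, 7]
  [13] addr=0x1d blk=7 s=3: VC-HIT | VC [31, 27, 11]

SEQ = [MISS, L1-HIT, L1-HIT, MISS, L1-HIT, L1-HIT, MISS, VC-HIT, MISS, L1-HIT, MISS, MISS, MISS, VC-HIT]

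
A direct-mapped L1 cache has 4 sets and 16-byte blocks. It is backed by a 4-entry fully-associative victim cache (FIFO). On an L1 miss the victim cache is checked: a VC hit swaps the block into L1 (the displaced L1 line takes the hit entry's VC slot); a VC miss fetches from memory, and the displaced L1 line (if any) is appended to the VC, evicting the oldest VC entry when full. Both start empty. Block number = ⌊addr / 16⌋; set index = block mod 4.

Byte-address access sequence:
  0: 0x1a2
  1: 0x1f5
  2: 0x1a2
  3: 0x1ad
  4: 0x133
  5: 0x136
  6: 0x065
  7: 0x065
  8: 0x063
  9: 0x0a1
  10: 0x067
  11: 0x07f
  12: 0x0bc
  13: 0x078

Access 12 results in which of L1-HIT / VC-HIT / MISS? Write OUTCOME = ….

0: 0x1a2 (blk 26, set 2) → MISS  vc=[]
1: 0x1f5 (blk 31, set 3) → MISS  vc=[]
2: 0x1a2 (blk 26, set 2) → L1-HIT  vc=[]
3: 0x1ad (blk 26, set 2) → L1-HIT  vc=[]
4: 0x133 (blk 19, set 3) → MISS  vc=[31]
5: 0x136 (blk 19, set 3) → L1-HIT  vc=[31]
6: 0x65 (blk 6, set 2) → MISS  vc=[31, 26]
7: 0x65 (blk 6, set 2) → L1-HIT  vc=[31, 26]
8: 0x63 (blk 6, set 2) → L1-HIT  vc=[31, 26]
9: 0xa1 (blk 10, set 2) → MISS  vc=[31, 26, 6]
10: 0x67 (blk 6, set 2) → VC-HIT  vc=[31, 26, 10]
11: 0x7f (blk 7, set 3) → MISS  vc=[31, 26, 10, 19]
12: 0xbc (blk 11, set 3) → MISS  vc=[26, 10, 19, 7]
13: 0x78 (blk 7, set 3) → VC-HIT  vc=[26, 10, 19, 11]

OUTCOME = MISS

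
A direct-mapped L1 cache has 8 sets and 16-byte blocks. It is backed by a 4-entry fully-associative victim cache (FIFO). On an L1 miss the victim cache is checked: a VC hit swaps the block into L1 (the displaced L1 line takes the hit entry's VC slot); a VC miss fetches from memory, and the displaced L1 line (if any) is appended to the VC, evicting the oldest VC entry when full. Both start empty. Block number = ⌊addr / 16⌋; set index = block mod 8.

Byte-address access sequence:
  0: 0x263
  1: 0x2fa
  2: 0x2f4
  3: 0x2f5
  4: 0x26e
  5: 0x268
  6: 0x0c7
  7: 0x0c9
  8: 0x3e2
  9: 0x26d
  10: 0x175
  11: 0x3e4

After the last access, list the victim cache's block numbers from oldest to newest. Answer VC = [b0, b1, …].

VC = [38, 47]

0: 0x263 (blk 38, set 6) → MISS  vc=[]
1: 0x2fa (blk 47, set 7) → MISS  vc=[]
2: 0x2f4 (blk 47, set 7) → L1-HIT  vc=[]
3: 0x2f5 (blk 47, set 7) → L1-HIT  vc=[]
4: 0x26e (blk 38, set 6) → L1-HIT  vc=[]
5: 0x268 (blk 38, set 6) → L1-HIT  vc=[]
6: 0xc7 (blk 12, set 4) → MISS  vc=[]
7: 0xc9 (blk 12, set 4) → L1-HIT  vc=[]
8: 0x3e2 (blk 62, set 6) → MISS  vc=[38]
9: 0x26d (blk 38, set 6) → VC-HIT  vc=[62]
10: 0x175 (blk 23, set 7) → MISS  vc=[62, 47]
11: 0x3e4 (blk 62, set 6) → VC-HIT  vc=[38, 47]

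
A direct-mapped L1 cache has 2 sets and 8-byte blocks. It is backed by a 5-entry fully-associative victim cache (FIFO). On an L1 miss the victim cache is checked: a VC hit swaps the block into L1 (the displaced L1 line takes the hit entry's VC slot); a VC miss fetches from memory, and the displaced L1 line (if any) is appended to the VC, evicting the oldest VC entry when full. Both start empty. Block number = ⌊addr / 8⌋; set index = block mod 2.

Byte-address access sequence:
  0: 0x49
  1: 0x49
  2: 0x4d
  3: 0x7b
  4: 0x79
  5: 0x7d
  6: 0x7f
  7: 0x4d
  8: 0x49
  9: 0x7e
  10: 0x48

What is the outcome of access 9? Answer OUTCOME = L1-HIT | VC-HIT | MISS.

OUTCOME = VC-HIT

0: 0x49 (blk 9, set 1) → MISS  vc=[]
1: 0x49 (blk 9, set 1) → L1-HIT  vc=[]
2: 0x4d (blk 9, set 1) → L1-HIT  vc=[]
3: 0x7b (blk 15, set 1) → MISS  vc=[9]
4: 0x79 (blk 15, set 1) → L1-HIT  vc=[9]
5: 0x7d (blk 15, set 1) → L1-HIT  vc=[9]
6: 0x7f (blk 15, set 1) → L1-HIT  vc=[9]
7: 0x4d (blk 9, set 1) → VC-HIT  vc=[15]
8: 0x49 (blk 9, set 1) → L1-HIT  vc=[15]
9: 0x7e (blk 15, set 1) → VC-HIT  vc=[9]
10: 0x48 (blk 9, set 1) → VC-HIT  vc=[15]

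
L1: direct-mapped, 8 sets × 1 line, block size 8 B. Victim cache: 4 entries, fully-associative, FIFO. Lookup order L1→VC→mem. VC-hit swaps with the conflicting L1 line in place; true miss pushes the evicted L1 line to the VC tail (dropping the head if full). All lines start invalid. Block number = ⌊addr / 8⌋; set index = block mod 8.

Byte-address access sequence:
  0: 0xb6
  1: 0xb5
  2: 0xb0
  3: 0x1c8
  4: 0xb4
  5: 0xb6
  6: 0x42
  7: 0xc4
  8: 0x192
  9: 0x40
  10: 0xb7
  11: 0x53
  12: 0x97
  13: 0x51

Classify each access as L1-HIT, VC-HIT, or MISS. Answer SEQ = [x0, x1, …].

SEQ = [MISS, L1-HIT, L1-HIT, MISS, L1-HIT, L1-HIT, MISS, MISS, MISS, VC-HIT, L1-HIT, MISS, MISS, VC-HIT]

0: 0xb6 (blk 22, set 6) → MISS  vc=[]
1: 0xb5 (blk 22, set 6) → L1-HIT  vc=[]
2: 0xb0 (blk 22, set 6) → L1-HIT  vc=[]
3: 0x1c8 (blk 57, set 1) → MISS  vc=[]
4: 0xb4 (blk 22, set 6) → L1-HIT  vc=[]
5: 0xb6 (blk 22, set 6) → L1-HIT  vc=[]
6: 0x42 (blk 8, set 0) → MISS  vc=[]
7: 0xc4 (blk 24, set 0) → MISS  vc=[8]
8: 0x192 (blk 50, set 2) → MISS  vc=[8]
9: 0x40 (blk 8, set 0) → VC-HIT  vc=[24]
10: 0xb7 (blk 22, set 6) → L1-HIT  vc=[24]
11: 0x53 (blk 10, set 2) → MISS  vc=[24, 50]
12: 0x97 (blk 18, set 2) → MISS  vc=[24, 50, 10]
13: 0x51 (blk 10, set 2) → VC-HIT  vc=[24, 50, 18]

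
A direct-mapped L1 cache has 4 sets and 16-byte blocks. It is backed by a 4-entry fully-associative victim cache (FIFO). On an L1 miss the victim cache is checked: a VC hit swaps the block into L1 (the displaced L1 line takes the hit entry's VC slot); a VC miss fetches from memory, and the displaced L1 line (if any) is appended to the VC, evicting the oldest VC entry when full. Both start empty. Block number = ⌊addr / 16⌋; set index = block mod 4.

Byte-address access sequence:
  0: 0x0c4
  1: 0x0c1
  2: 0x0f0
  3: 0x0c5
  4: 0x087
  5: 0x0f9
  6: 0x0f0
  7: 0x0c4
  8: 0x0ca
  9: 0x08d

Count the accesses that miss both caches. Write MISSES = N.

0: 0xc4 (blk 12, set 0) → MISS  vc=[]
1: 0xc1 (blk 12, set 0) → L1-HIT  vc=[]
2: 0xf0 (blk 15, set 3) → MISS  vc=[]
3: 0xc5 (blk 12, set 0) → L1-HIT  vc=[]
4: 0x87 (blk 8, set 0) → MISS  vc=[12]
5: 0xf9 (blk 15, set 3) → L1-HIT  vc=[12]
6: 0xf0 (blk 15, set 3) → L1-HIT  vc=[12]
7: 0xc4 (blk 12, set 0) → VC-HIT  vc=[8]
8: 0xca (blk 12, set 0) → L1-HIT  vc=[8]
9: 0x8d (blk 8, set 0) → VC-HIT  vc=[12]

MISSES = 3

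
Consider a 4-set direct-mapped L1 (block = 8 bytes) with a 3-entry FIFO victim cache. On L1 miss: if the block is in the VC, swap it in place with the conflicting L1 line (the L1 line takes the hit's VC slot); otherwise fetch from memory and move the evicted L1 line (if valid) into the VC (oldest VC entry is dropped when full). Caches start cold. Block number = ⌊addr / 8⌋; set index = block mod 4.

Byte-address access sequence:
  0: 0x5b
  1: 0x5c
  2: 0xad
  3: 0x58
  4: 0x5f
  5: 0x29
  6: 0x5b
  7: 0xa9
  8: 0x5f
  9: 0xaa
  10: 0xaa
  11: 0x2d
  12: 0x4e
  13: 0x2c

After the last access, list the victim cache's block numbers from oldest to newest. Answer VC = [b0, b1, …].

VC = [21, 9]

0: 0x5b (blk 11, set 3) → MISS  vc=[]
1: 0x5c (blk 11, set 3) → L1-HIT  vc=[]
2: 0xad (blk 21, set 1) → MISS  vc=[]
3: 0x58 (blk 11, set 3) → L1-HIT  vc=[]
4: 0x5f (blk 11, set 3) → L1-HIT  vc=[]
5: 0x29 (blk 5, set 1) → MISS  vc=[21]
6: 0x5b (blk 11, set 3) → L1-HIT  vc=[21]
7: 0xa9 (blk 21, set 1) → VC-HIT  vc=[5]
8: 0x5f (blk 11, set 3) → L1-HIT  vc=[5]
9: 0xaa (blk 21, set 1) → L1-HIT  vc=[5]
10: 0xaa (blk 21, set 1) → L1-HIT  vc=[5]
11: 0x2d (blk 5, set 1) → VC-HIT  vc=[21]
12: 0x4e (blk 9, set 1) → MISS  vc=[21, 5]
13: 0x2c (blk 5, set 1) → VC-HIT  vc=[21, 9]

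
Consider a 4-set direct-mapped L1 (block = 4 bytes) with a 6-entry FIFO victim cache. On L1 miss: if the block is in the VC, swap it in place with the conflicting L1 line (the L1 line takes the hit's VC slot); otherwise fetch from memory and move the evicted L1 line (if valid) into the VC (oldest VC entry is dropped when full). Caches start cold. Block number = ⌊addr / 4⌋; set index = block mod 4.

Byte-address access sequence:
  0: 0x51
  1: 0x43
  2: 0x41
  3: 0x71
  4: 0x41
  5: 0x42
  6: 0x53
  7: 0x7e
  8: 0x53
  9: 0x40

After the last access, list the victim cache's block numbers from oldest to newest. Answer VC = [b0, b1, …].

VC = [20, 28]

#0 0x51→b20/s0 MISS; vc=[]
#1 0x43→b16/s0 MISS; vc=[20]
#2 0x41→b16/s0 L1-HIT; vc=[20]
#3 0x71→b28/s0 MISS; vc=[20,16]
#4 0x41→b16/s0 VC-HIT; vc=[20,28]
#5 0x42→b16/s0 L1-HIT; vc=[20,28]
#6 0x53→b20/s0 VC-HIT; vc=[16,28]
#7 0x7e→b31/s3 MISS; vc=[16,28]
#8 0x53→b20/s0 L1-HIT; vc=[16,28]
#9 0x40→b16/s0 VC-HIT; vc=[20,28]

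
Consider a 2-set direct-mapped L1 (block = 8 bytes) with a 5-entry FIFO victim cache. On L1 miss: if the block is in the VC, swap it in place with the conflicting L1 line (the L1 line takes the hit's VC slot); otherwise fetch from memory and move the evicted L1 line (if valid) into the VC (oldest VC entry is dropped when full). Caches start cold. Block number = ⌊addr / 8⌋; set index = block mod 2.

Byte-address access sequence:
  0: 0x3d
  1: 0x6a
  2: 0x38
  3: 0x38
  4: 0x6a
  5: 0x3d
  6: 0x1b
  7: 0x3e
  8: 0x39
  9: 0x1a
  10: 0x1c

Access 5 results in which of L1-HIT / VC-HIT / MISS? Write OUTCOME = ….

OUTCOME = VC-HIT

  [0] addr=0x3d blk=7 s=1: MISS | VC []
  [1] addr=0x6a blk=13 s=1: MISS | VC [7]
  [2] addr=0x38 blk=7 s=1: VC-HIT | VC [13]
  [3] addr=0x38 blk=7 s=1: L1-HIT | VC [13]
  [4] addr=0x6a blk=13 s=1: VC-HIT | VC [7]
  [5] addr=0x3d blk=7 s=1: VC-HIT | VC [13]
  [6] addr=0x1b blk=3 s=1: MISS | VC [13, 7]
  [7] addr=0x3e blk=7 s=1: VC-HIT | VC [13, 3]
  [8] addr=0x39 blk=7 s=1: L1-HIT | VC [13, 3]
  [9] addr=0x1a blk=3 s=1: VC-HIT | VC [13, 7]
  [10] addr=0x1c blk=3 s=1: L1-HIT | VC [13, 7]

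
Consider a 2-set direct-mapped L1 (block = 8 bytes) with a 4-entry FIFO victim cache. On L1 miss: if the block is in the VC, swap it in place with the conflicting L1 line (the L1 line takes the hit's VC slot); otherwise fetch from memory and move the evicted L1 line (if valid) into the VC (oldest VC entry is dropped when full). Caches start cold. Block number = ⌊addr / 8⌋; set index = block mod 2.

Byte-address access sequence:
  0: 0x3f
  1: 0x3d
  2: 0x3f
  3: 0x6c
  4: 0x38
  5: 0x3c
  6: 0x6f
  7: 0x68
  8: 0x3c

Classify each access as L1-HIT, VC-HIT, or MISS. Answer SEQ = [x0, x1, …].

  [0] addr=0x3f blk=7 s=1: MISS | VC []
  [1] addr=0x3d blk=7 s=1: L1-HIT | VC []
  [2] addr=0x3f blk=7 s=1: L1-HIT | VC []
  [3] addr=0x6c blk=13 s=1: MISS | VC [7]
  [4] addr=0x38 blk=7 s=1: VC-HIT | VC [13]
  [5] addr=0x3c blk=7 s=1: L1-HIT | VC [13]
  [6] addr=0x6f blk=13 s=1: VC-HIT | VC [7]
  [7] addr=0x68 blk=13 s=1: L1-HIT | VC [7]
  [8] addr=0x3c blk=7 s=1: VC-HIT | VC [13]

SEQ = [MISS, L1-HIT, L1-HIT, MISS, VC-HIT, L1-HIT, VC-HIT, L1-HIT, VC-HIT]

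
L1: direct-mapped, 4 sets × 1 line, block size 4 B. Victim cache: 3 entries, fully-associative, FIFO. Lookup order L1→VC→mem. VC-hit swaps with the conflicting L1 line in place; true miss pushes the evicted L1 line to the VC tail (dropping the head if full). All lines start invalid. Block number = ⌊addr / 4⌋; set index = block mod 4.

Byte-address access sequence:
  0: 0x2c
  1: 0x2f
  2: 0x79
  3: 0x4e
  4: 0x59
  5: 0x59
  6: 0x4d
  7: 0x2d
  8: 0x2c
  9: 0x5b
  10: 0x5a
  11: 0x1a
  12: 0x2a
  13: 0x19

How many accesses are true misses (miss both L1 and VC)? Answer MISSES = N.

MISSES = 6

#0 0x2c→b11/s3 MISS; vc=[]
#1 0x2f→b11/s3 L1-HIT; vc=[]
#2 0x79→b30/s2 MISS; vc=[]
#3 0x4e→b19/s3 MISS; vc=[11]
#4 0x59→b22/s2 MISS; vc=[11,30]
#5 0x59→b22/s2 L1-HIT; vc=[11,30]
#6 0x4d→b19/s3 L1-HIT; vc=[11,30]
#7 0x2d→b11/s3 VC-HIT; vc=[19,30]
#8 0x2c→b11/s3 L1-HIT; vc=[19,30]
#9 0x5b→b22/s2 L1-HIT; vc=[19,30]
#10 0x5a→b22/s2 L1-HIT; vc=[19,30]
#11 0x1a→b6/s2 MISS; vc=[19,30,22]
#12 0x2a→b10/s2 MISS; vc=[30,22,6]
#13 0x19→b6/s2 VC-HIT; vc=[30,22,10]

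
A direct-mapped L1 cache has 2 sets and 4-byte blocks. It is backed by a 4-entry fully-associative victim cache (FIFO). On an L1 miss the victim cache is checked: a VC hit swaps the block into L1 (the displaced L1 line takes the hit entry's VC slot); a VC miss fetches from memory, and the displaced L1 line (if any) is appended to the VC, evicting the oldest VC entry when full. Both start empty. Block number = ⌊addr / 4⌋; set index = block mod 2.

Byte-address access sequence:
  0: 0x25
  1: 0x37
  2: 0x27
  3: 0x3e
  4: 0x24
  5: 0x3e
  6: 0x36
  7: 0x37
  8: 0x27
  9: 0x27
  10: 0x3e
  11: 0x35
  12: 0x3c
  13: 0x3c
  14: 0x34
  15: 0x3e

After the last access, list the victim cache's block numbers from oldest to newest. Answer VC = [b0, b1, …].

VC = [9, 13]

#0 0x25→b9/s1 MISS; vc=[]
#1 0x37→b13/s1 MISS; vc=[9]
#2 0x27→b9/s1 VC-HIT; vc=[13]
#3 0x3e→b15/s1 MISS; vc=[13,9]
#4 0x24→b9/s1 VC-HIT; vc=[13,15]
#5 0x3e→b15/s1 VC-HIT; vc=[13,9]
#6 0x36→b13/s1 VC-HIT; vc=[15,9]
#7 0x37→b13/s1 L1-HIT; vc=[15,9]
#8 0x27→b9/s1 VC-HIT; vc=[15,13]
#9 0x27→b9/s1 L1-HIT; vc=[15,13]
#10 0x3e→b15/s1 VC-HIT; vc=[9,13]
#11 0x35→b13/s1 VC-HIT; vc=[9,15]
#12 0x3c→b15/s1 VC-HIT; vc=[9,13]
#13 0x3c→b15/s1 L1-HIT; vc=[9,13]
#14 0x34→b13/s1 VC-HIT; vc=[9,15]
#15 0x3e→b15/s1 VC-HIT; vc=[9,13]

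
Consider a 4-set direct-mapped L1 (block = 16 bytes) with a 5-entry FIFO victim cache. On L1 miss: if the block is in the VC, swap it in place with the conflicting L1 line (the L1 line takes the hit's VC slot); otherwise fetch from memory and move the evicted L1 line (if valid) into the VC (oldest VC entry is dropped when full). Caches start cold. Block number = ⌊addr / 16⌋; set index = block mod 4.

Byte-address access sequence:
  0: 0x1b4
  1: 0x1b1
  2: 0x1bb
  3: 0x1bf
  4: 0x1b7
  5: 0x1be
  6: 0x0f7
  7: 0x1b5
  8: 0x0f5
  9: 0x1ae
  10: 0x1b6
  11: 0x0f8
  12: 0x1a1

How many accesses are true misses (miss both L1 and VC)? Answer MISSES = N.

0: 0x1b4 (blk 27, set 3) → MISS  vc=[]
1: 0x1b1 (blk 27, set 3) → L1-HIT  vc=[]
2: 0x1bb (blk 27, set 3) → L1-HIT  vc=[]
3: 0x1bf (blk 27, set 3) → L1-HIT  vc=[]
4: 0x1b7 (blk 27, set 3) → L1-HIT  vc=[]
5: 0x1be (blk 27, set 3) → L1-HIT  vc=[]
6: 0xf7 (blk 15, set 3) → MISS  vc=[27]
7: 0x1b5 (blk 27, set 3) → VC-HIT  vc=[15]
8: 0xf5 (blk 15, set 3) → VC-HIT  vc=[27]
9: 0x1ae (blk 26, set 2) → MISS  vc=[27]
10: 0x1b6 (blk 27, set 3) → VC-HIT  vc=[15]
11: 0xf8 (blk 15, set 3) → VC-HIT  vc=[27]
12: 0x1a1 (blk 26, set 2) → L1-HIT  vc=[27]

MISSES = 3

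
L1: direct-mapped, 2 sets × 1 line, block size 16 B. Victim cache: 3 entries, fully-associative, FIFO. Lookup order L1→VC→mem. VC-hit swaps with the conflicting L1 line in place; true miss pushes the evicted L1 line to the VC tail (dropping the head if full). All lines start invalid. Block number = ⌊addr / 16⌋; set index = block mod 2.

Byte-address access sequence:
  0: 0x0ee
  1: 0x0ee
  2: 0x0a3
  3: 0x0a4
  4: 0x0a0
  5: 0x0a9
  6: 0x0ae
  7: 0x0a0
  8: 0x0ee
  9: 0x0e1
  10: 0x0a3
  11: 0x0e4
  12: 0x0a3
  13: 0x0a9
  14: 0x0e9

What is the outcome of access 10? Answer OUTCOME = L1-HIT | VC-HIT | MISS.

0: 0xee (blk 14, set 0) → MISS  vc=[]
1: 0xee (blk 14, set 0) → L1-HIT  vc=[]
2: 0xa3 (blk 10, set 0) → MISS  vc=[14]
3: 0xa4 (blk 10, set 0) → L1-HIT  vc=[14]
4: 0xa0 (blk 10, set 0) → L1-HIT  vc=[14]
5: 0xa9 (blk 10, set 0) → L1-HIT  vc=[14]
6: 0xae (blk 10, set 0) → L1-HIT  vc=[14]
7: 0xa0 (blk 10, set 0) → L1-HIT  vc=[14]
8: 0xee (blk 14, set 0) → VC-HIT  vc=[10]
9: 0xe1 (blk 14, set 0) → L1-HIT  vc=[10]
10: 0xa3 (blk 10, set 0) → VC-HIT  vc=[14]
11: 0xe4 (blk 14, set 0) → VC-HIT  vc=[10]
12: 0xa3 (blk 10, set 0) → VC-HIT  vc=[14]
13: 0xa9 (blk 10, set 0) → L1-HIT  vc=[14]
14: 0xe9 (blk 14, set 0) → VC-HIT  vc=[10]

OUTCOME = VC-HIT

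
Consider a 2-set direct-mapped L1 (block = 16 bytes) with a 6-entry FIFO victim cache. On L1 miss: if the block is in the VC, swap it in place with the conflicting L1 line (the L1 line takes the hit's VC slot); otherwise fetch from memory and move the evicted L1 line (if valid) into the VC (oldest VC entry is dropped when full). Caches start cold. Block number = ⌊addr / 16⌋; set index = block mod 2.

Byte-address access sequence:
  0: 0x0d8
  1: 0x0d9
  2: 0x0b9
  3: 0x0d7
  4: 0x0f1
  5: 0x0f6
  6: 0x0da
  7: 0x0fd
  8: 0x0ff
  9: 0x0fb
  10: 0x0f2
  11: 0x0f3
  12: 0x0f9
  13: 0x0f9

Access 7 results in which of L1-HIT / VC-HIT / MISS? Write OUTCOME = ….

#0 0xd8→b13/s1 MISS; vc=[]
#1 0xd9→b13/s1 L1-HIT; vc=[]
#2 0xb9→b11/s1 MISS; vc=[13]
#3 0xd7→b13/s1 VC-HIT; vc=[11]
#4 0xf1→b15/s1 MISS; vc=[11,13]
#5 0xf6→b15/s1 L1-HIT; vc=[11,13]
#6 0xda→b13/s1 VC-HIT; vc=[11,15]
#7 0xfd→b15/s1 VC-HIT; vc=[11,13]
#8 0xff→b15/s1 L1-HIT; vc=[11,13]
#9 0xfb→b15/s1 L1-HIT; vc=[11,13]
#10 0xf2→b15/s1 L1-HIT; vc=[11,13]
#11 0xf3→b15/s1 L1-HIT; vc=[11,13]
#12 0xf9→b15/s1 L1-HIT; vc=[11,13]
#13 0xf9→b15/s1 L1-HIT; vc=[11,13]

OUTCOME = VC-HIT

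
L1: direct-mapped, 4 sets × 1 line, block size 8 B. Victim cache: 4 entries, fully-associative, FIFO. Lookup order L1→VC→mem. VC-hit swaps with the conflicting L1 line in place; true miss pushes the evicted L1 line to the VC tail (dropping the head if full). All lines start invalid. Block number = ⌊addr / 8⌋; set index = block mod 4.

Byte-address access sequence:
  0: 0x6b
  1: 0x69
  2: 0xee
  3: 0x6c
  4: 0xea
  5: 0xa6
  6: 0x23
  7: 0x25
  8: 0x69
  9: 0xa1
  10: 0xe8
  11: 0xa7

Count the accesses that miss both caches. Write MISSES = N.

0: 0x6b (blk 13, set 1) → MISS  vc=[]
1: 0x69 (blk 13, set 1) → L1-HIT  vc=[]
2: 0xee (blk 29, set 1) → MISS  vc=[13]
3: 0x6c (blk 13, set 1) → VC-HIT  vc=[29]
4: 0xea (blk 29, set 1) → VC-HIT  vc=[13]
5: 0xa6 (blk 20, set 0) → MISS  vc=[13]
6: 0x23 (blk 4, set 0) → MISS  vc=[13, 20]
7: 0x25 (blk 4, set 0) → L1-HIT  vc=[13, 20]
8: 0x69 (blk 13, set 1) → VC-HIT  vc=[29, 20]
9: 0xa1 (blk 20, set 0) → VC-HIT  vc=[29, 4]
10: 0xe8 (blk 29, set 1) → VC-HIT  vc=[13, 4]
11: 0xa7 (blk 20, set 0) → L1-HIT  vc=[13, 4]

MISSES = 4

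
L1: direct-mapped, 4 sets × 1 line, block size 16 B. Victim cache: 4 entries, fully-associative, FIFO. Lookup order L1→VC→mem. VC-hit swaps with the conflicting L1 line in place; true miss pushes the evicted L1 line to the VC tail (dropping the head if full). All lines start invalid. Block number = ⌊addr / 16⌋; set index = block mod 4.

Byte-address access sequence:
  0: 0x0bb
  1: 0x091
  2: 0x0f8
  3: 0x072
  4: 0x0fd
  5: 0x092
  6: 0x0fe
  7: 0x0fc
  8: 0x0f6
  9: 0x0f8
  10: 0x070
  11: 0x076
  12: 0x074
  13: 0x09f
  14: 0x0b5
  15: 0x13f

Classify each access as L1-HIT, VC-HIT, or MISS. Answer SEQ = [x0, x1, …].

  [0] addr=0xbb blk=11 s=3: MISS | VC []
  [1] addr=0x91 blk=9 s=1: MISS | VC []
  [2] addr=0xf8 blk=15 s=3: MISS | VC [11]
  [3] addr=0x72 blk=7 s=3: MISS | VC [11, 15]
  [4] addr=0xfd blk=15 s=3: VC-HIT | VC [11, 7]
  [5] addr=0x92 blk=9 s=1: L1-HIT | VC [11, 7]
  [6] addr=0xfe blk=15 s=3: L1-HIT | VC [11, 7]
  [7] addr=0xfc blk=15 s=3: L1-HIT | VC [11, 7]
  [8] addr=0xf6 blk=15 s=3: L1-HIT | VC [11, 7]
  [9] addr=0xf8 blk=15 s=3: L1-HIT | VC [11, 7]
  [10] addr=0x70 blk=7 s=3: VC-HIT | VC [11, 15]
  [11] addr=0x76 blk=7 s=3: L1-HIT | VC [11, 15]
  [12] addr=0x74 blk=7 s=3: L1-HIT | VC [11, 15]
  [13] addr=0x9f blk=9 s=1: L1-HIT | VC [11, 15]
  [14] addr=0xb5 blk=11 s=3: VC-HIT | VC [7, 15]
  [15] addr=0x13f blk=19 s=3: MISS | VC [7, 15, 11]

SEQ = [MISS, MISS, MISS, MISS, VC-HIT, L1-HIT, L1-HIT, L1-HIT, L1-HIT, L1-HIT, VC-HIT, L1-HIT, L1-HIT, L1-HIT, VC-HIT, MISS]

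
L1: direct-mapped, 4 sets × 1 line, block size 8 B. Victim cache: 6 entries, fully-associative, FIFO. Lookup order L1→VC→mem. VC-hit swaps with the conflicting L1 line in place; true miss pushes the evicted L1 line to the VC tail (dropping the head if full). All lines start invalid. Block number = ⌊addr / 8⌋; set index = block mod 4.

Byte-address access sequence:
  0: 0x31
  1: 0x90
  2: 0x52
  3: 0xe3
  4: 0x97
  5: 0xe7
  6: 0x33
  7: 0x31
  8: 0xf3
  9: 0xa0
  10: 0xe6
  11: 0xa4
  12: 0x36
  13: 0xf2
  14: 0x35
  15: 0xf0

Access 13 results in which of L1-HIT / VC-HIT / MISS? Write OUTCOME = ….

OUTCOME = VC-HIT

0: 0x31 (blk 6, set 2) → MISS  vc=[]
1: 0x90 (blk 18, set 2) → MISS  vc=[6]
2: 0x52 (blk 10, set 2) → MISS  vc=[6, 18]
3: 0xe3 (blk 28, set 0) → MISS  vc=[6, 18]
4: 0x97 (blk 18, set 2) → VC-HIT  vc=[6, 10]
5: 0xe7 (blk 28, set 0) → L1-HIT  vc=[6, 10]
6: 0x33 (blk 6, set 2) → VC-HIT  vc=[18, 10]
7: 0x31 (blk 6, set 2) → L1-HIT  vc=[18, 10]
8: 0xf3 (blk 30, set 2) → MISS  vc=[18, 10, 6]
9: 0xa0 (blk 20, set 0) → MISS  vc=[18, 10, 6, 28]
10: 0xe6 (blk 28, set 0) → VC-HIT  vc=[18, 10, 6, 20]
11: 0xa4 (blk 20, set 0) → VC-HIT  vc=[18, 10, 6, 28]
12: 0x36 (blk 6, set 2) → VC-HIT  vc=[18, 10, 30, 28]
13: 0xf2 (blk 30, set 2) → VC-HIT  vc=[18, 10, 6, 28]
14: 0x35 (blk 6, set 2) → VC-HIT  vc=[18, 10, 30, 28]
15: 0xf0 (blk 30, set 2) → VC-HIT  vc=[18, 10, 6, 28]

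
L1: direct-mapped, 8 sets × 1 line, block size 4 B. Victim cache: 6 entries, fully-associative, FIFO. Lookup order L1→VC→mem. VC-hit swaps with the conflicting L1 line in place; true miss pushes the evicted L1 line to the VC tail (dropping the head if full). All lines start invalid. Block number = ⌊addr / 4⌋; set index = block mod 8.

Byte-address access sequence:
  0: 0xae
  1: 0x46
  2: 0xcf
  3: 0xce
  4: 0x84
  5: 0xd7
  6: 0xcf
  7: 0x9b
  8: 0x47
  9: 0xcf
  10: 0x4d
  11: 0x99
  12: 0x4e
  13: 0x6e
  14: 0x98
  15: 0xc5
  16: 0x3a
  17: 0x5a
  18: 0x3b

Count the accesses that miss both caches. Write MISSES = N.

MISSES = 11

  [0] addr=0xae blk=43 s=3: MISS | VC []
  [1] addr=0x46 blk=17 s=1: MISS | VC []
  [2] addr=0xcf blk=51 s=3: MISS | VC [43]
  [3] addr=0xce blk=51 s=3: L1-HIT | VC [43]
  [4] addr=0x84 blk=33 s=1: MISS | VC [43, 17]
  [5] addr=0xd7 blk=53 s=5: MISS | VC [43, 17]
  [6] addr=0xcf blk=51 s=3: L1-HIT | VC [43, 17]
  [7] addr=0x9b blk=38 s=6: MISS | VC [43, 17]
  [8] addr=0x47 blk=17 s=1: VC-HIT | VC [43, 33]
  [9] addr=0xcf blk=51 s=3: L1-HIT | VC [43, 33]
  [10] addr=0x4d blk=19 s=3: MISS | VC [43, 33, 51]
  [11] addr=0x99 blk=38 s=6: L1-HIT | VC [43, 33, 51]
  [12] addr=0x4e blk=19 s=3: L1-HIT | VC [43, 33, 51]
  [13] addr=0x6e blk=27 s=3: MISS | VC [43, 33, 51, 19]
  [14] addr=0x98 blk=38 s=6: L1-HIT | VC [43, 33, 51, 19]
  [15] addr=0xc5 blk=49 s=1: MISS | VC [43, 33, 51, 19, 17]
  [16] addr=0x3a blk=14 s=6: MISS | VC [43, 33, 51, 19, 17, 38]
  [17] addr=0x5a blk=22 s=6: MISS | VC [33, 51, 19, 17, 38, 14]
  [18] addr=0x3b blk=14 s=6: VC-HIT | VC [33, 51, 19, 17, 38, 22]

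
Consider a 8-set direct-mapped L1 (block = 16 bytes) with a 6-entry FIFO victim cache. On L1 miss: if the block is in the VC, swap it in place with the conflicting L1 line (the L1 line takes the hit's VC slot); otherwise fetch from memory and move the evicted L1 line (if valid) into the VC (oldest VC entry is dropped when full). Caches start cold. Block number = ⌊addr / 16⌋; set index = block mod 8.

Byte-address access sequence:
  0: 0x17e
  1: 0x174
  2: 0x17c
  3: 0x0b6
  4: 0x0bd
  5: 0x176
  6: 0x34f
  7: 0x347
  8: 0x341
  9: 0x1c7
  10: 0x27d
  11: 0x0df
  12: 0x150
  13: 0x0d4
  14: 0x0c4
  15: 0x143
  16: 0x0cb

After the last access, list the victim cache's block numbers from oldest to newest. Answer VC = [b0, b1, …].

VC = [52, 23, 21, 28, 20]

0: 0x17e (blk 23, set 7) → MISS  vc=[]
1: 0x174 (blk 23, set 7) → L1-HIT  vc=[]
2: 0x17c (blk 23, set 7) → L1-HIT  vc=[]
3: 0xb6 (blk 11, set 3) → MISS  vc=[]
4: 0xbd (blk 11, set 3) → L1-HIT  vc=[]
5: 0x176 (blk 23, set 7) → L1-HIT  vc=[]
6: 0x34f (blk 52, set 4) → MISS  vc=[]
7: 0x347 (blk 52, set 4) → L1-HIT  vc=[]
8: 0x341 (blk 52, set 4) → L1-HIT  vc=[]
9: 0x1c7 (blk 28, set 4) → MISS  vc=[52]
10: 0x27d (blk 39, set 7) → MISS  vc=[52, 23]
11: 0xdf (blk 13, set 5) → MISS  vc=[52, 23]
12: 0x150 (blk 21, set 5) → MISS  vc=[52, 23, 13]
13: 0xd4 (blk 13, set 5) → VC-HIT  vc=[52, 23, 21]
14: 0xc4 (blk 12, set 4) → MISS  vc=[52, 23, 21, 28]
15: 0x143 (blk 20, set 4) → MISS  vc=[52, 23, 21, 28, 12]
16: 0xcb (blk 12, set 4) → VC-HIT  vc=[52, 23, 21, 28, 20]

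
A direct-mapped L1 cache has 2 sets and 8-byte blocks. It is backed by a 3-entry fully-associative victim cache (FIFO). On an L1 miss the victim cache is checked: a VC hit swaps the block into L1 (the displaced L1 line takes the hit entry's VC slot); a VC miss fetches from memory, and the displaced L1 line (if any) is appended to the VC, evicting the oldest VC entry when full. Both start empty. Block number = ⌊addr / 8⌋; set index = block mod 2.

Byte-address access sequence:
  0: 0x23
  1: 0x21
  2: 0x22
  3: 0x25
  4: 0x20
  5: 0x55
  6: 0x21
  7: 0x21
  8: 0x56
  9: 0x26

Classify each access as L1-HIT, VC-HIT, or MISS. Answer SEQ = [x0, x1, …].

#0 0x23→b4/s0 MISS; vc=[]
#1 0x21→b4/s0 L1-HIT; vc=[]
#2 0x22→b4/s0 L1-HIT; vc=[]
#3 0x25→b4/s0 L1-HIT; vc=[]
#4 0x20→b4/s0 L1-HIT; vc=[]
#5 0x55→b10/s0 MISS; vc=[4]
#6 0x21→b4/s0 VC-HIT; vc=[10]
#7 0x21→b4/s0 L1-HIT; vc=[10]
#8 0x56→b10/s0 VC-HIT; vc=[4]
#9 0x26→b4/s0 VC-HIT; vc=[10]

SEQ = [MISS, L1-HIT, L1-HIT, L1-HIT, L1-HIT, MISS, VC-HIT, L1-HIT, VC-HIT, VC-HIT]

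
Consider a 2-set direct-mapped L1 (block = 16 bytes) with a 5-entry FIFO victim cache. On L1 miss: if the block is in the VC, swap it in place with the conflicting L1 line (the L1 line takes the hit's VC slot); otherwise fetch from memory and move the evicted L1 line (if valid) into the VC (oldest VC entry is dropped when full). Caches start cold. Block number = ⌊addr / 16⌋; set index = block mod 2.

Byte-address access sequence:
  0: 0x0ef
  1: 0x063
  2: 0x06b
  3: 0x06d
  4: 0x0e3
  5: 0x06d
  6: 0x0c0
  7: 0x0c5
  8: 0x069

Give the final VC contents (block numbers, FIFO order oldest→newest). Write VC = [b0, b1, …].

  [0] addr=0xef blk=14 s=0: MISS | VC []
  [1] addr=0x63 blk=6 s=0: MISS | VC [14]
  [2] addr=0x6b blk=6 s=0: L1-HIT | VC [14]
  [3] addr=0x6d blk=6 s=0: L1-HIT | VC [14]
  [4] addr=0xe3 blk=14 s=0: VC-HIT | VC [6]
  [5] addr=0x6d blk=6 s=0: VC-HIT | VC [14]
  [6] addr=0xc0 blk=12 s=0: MISS | VC [14, 6]
  [7] addr=0xc5 blk=12 s=0: L1-HIT | VC [14, 6]
  [8] addr=0x69 blk=6 s=0: VC-HIT | VC [14, 12]

VC = [14, 12]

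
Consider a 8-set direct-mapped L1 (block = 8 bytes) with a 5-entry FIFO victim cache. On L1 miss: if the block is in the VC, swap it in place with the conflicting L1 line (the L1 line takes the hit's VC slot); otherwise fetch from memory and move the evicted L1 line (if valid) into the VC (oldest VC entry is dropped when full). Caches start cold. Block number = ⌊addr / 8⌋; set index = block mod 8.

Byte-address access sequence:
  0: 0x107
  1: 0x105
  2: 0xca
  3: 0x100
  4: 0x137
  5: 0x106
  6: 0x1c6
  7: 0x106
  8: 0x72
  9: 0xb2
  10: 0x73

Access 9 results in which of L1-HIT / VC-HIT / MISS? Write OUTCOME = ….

#0 0x107→b32/s0 MISS; vc=[]
#1 0x105→b32/s0 L1-HIT; vc=[]
#2 0xca→b25/s1 MISS; vc=[]
#3 0x100→b32/s0 L1-HIT; vc=[]
#4 0x137→b38/s6 MISS; vc=[]
#5 0x106→b32/s0 L1-HIT; vc=[]
#6 0x1c6→b56/s0 MISS; vc=[32]
#7 0x106→b32/s0 VC-HIT; vc=[56]
#8 0x72→b14/s6 MISS; vc=[56,38]
#9 0xb2→b22/s6 MISS; vc=[56,38,14]
#10 0x73→b14/s6 VC-HIT; vc=[56,38,22]

OUTCOME = MISS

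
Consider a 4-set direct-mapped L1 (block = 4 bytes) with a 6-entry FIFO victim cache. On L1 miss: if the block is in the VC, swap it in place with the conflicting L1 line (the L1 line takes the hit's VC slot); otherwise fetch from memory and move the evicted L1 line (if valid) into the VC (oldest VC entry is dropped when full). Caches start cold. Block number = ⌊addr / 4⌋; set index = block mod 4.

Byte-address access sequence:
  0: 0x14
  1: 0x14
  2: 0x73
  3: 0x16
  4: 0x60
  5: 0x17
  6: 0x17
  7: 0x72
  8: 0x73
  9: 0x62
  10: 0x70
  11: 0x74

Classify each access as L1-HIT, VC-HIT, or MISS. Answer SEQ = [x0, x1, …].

0: 0x14 (blk 5, set 1) → MISS  vc=[]
1: 0x14 (blk 5, set 1) → L1-HIT  vc=[]
2: 0x73 (blk 28, set 0) → MISS  vc=[]
3: 0x16 (blk 5, set 1) → L1-HIT  vc=[]
4: 0x60 (blk 24, set 0) → MISS  vc=[28]
5: 0x17 (blk 5, set 1) → L1-HIT  vc=[28]
6: 0x17 (blk 5, set 1) → L1-HIT  vc=[28]
7: 0x72 (blk 28, set 0) → VC-HIT  vc=[24]
8: 0x73 (blk 28, set 0) → L1-HIT  vc=[24]
9: 0x62 (blk 24, set 0) → VC-HIT  vc=[28]
10: 0x70 (blk 28, set 0) → VC-HIT  vc=[24]
11: 0x74 (blk 29, set 1) → MISS  vc=[24, 5]

SEQ = [MISS, L1-HIT, MISS, L1-HIT, MISS, L1-HIT, L1-HIT, VC-HIT, L1-HIT, VC-HIT, VC-HIT, MISS]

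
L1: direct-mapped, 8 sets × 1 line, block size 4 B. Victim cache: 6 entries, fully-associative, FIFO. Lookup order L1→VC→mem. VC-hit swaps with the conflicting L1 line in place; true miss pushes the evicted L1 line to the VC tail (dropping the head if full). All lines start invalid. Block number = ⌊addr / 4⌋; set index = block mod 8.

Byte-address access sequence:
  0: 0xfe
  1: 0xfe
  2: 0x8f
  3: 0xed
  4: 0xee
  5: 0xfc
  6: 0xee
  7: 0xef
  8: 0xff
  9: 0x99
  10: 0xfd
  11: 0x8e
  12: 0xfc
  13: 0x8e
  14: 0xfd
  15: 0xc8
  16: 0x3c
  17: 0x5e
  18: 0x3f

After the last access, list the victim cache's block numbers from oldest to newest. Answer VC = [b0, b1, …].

0: 0xfe (blk 63, set 7) → MISS  vc=[]
1: 0xfe (blk 63, set 7) → L1-HIT  vc=[]
2: 0x8f (blk 35, set 3) → MISS  vc=[]
3: 0xed (blk 59, set 3) → MISS  vc=[35]
4: 0xee (blk 59, set 3) → L1-HIT  vc=[35]
5: 0xfc (blk 63, set 7) → L1-HIT  vc=[35]
6: 0xee (blk 59, set 3) → L1-HIT  vc=[35]
7: 0xef (blk 59, set 3) → L1-HIT  vc=[35]
8: 0xff (blk 63, set 7) → L1-HIT  vc=[35]
9: 0x99 (blk 38, set 6) → MISS  vc=[35]
10: 0xfd (blk 63, set 7) → L1-HIT  vc=[35]
11: 0x8e (blk 35, set 3) → VC-HIT  vc=[59]
12: 0xfc (blk 63, set 7) → L1-HIT  vc=[59]
13: 0x8e (blk 35, set 3) → L1-HIT  vc=[59]
14: 0xfd (blk 63, set 7) → L1-HIT  vc=[59]
15: 0xc8 (blk 50, set 2) → MISS  vc=[59]
16: 0x3c (blk 15, set 7) → MISS  vc=[59, 63]
17: 0x5e (blk 23, set 7) → MISS  vc=[59, 63, 15]
18: 0x3f (blk 15, set 7) → VC-HIT  vc=[59, 63, 23]

VC = [59, 63, 23]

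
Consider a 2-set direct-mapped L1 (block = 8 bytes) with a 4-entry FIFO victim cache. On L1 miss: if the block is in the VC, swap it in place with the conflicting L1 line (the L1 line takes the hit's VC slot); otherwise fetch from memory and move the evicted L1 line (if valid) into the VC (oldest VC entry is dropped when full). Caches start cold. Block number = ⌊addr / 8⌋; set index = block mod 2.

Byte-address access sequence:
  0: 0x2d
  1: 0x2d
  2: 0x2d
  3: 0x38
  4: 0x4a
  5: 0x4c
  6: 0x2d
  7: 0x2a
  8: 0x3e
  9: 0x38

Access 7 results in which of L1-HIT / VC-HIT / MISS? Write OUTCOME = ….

0: 0x2d (blk 5, set 1) → MISS  vc=[]
1: 0x2d (blk 5, set 1) → L1-HIT  vc=[]
2: 0x2d (blk 5, set 1) → L1-HIT  vc=[]
3: 0x38 (blk 7, set 1) → MISS  vc=[5]
4: 0x4a (blk 9, set 1) → MISS  vc=[5, 7]
5: 0x4c (blk 9, set 1) → L1-HIT  vc=[5, 7]
6: 0x2d (blk 5, set 1) → VC-HIT  vc=[9, 7]
7: 0x2a (blk 5, set 1) → L1-HIT  vc=[9, 7]
8: 0x3e (blk 7, set 1) → VC-HIT  vc=[9, 5]
9: 0x38 (blk 7, set 1) → L1-HIT  vc=[9, 5]

OUTCOME = L1-HIT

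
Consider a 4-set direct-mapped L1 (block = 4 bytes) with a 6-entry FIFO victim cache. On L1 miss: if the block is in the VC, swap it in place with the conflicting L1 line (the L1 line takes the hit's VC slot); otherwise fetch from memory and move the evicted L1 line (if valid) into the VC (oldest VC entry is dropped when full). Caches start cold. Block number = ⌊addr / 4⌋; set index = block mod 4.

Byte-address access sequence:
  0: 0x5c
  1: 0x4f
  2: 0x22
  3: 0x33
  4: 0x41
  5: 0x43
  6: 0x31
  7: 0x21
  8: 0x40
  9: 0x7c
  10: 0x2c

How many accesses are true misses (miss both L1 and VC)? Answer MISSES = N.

#0 0x5c→b23/s3 MISS; vc=[]
#1 0x4f→b19/s3 MISS; vc=[23]
#2 0x22→b8/s0 MISS; vc=[23]
#3 0x33→b12/s0 MISS; vc=[23,8]
#4 0x41→b16/s0 MISS; vc=[23,8,12]
#5 0x43→b16/s0 L1-HIT; vc=[23,8,12]
#6 0x31→b12/s0 VC-HIT; vc=[23,8,16]
#7 0x21→b8/s0 VC-HIT; vc=[23,12,16]
#8 0x40→b16/s0 VC-HIT; vc=[23,12,8]
#9 0x7c→b31/s3 MISS; vc=[23,12,8,19]
#10 0x2c→b11/s3 MISS; vc=[23,12,8,19,31]

MISSES = 7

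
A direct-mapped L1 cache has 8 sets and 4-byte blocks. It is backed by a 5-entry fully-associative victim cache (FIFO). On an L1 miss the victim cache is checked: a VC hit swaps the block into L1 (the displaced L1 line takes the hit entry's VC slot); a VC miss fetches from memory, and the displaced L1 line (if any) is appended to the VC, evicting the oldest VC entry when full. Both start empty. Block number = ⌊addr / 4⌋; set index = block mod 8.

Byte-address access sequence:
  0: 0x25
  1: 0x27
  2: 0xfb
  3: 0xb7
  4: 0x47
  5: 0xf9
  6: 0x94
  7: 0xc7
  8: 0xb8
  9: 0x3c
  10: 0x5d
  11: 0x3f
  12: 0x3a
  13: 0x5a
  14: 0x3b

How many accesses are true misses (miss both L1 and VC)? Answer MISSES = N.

0: 0x25 (blk 9, set 1) → MISS  vc=[]
1: 0x27 (blk 9, set 1) → L1-HIT  vc=[]
2: 0xfb (blk 62, set 6) → MISS  vc=[]
3: 0xb7 (blk 45, set 5) → MISS  vc=[]
4: 0x47 (blk 17, set 1) → MISS  vc=[9]
5: 0xf9 (blk 62, set 6) → L1-HIT  vc=[9]
6: 0x94 (blk 37, set 5) → MISS  vc=[9, 45]
7: 0xc7 (blk 49, set 1) → MISS  vc=[9, 45, 17]
8: 0xb8 (blk 46, set 6) → MISS  vc=[9, 45, 17, 62]
9: 0x3c (blk 15, set 7) → MISS  vc=[9, 45, 17, 62]
10: 0x5d (blk 23, set 7) → MISS  vc=[9, 45, 17, 62, 15]
11: 0x3f (blk 15, set 7) → VC-HIT  vc=[9, 45, 17, 62, 23]
12: 0x3a (blk 14, set 6) → MISS  vc=[45, 17, 62, 23, 46]
13: 0x5a (blk 22, set 6) → MISS  vc=[17, 62, 23, 46, 14]
14: 0x3b (blk 14, set 6) → VC-HIT  vc=[17, 62, 23, 46, 22]

MISSES = 11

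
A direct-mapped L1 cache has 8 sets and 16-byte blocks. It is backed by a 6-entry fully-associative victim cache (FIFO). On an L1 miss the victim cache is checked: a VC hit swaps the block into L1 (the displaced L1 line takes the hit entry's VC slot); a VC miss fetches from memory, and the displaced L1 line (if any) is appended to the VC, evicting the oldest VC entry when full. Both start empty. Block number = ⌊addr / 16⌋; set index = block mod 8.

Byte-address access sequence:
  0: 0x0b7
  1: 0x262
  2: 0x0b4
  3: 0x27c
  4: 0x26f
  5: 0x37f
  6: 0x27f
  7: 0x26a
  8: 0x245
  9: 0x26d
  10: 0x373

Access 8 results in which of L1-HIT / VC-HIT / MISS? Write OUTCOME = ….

#0 0xb7→b11/s3 MISS; vc=[]
#1 0x262→b38/s6 MISS; vc=[]
#2 0xb4→b11/s3 L1-HIT; vc=[]
#3 0x27c→b39/s7 MISS; vc=[]
#4 0x26f→b38/s6 L1-HIT; vc=[]
#5 0x37f→b55/s7 MISS; vc=[39]
#6 0x27f→b39/s7 VC-HIT; vc=[55]
#7 0x26a→b38/s6 L1-HIT; vc=[55]
#8 0x245→b36/s4 MISS; vc=[55]
#9 0x26d→b38/s6 L1-HIT; vc=[55]
#10 0x373→b55/s7 VC-HIT; vc=[39]

OUTCOME = MISS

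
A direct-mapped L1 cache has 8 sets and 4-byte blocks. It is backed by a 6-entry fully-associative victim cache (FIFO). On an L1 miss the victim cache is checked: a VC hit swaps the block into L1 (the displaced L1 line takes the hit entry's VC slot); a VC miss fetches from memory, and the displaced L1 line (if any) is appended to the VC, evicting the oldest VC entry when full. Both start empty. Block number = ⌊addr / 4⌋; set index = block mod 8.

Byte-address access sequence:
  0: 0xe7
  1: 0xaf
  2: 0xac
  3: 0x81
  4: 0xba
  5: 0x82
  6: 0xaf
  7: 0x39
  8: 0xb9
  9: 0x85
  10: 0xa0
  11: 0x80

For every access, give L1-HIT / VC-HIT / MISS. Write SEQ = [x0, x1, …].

SEQ = [MISS, MISS, L1-HIT, MISS, MISS, L1-HIT, L1-HIT, MISS, VC-HIT, MISS, MISS, VC-HIT]

#0 0xe7→b57/s1 MISS; vc=[]
#1 0xaf→b43/s3 MISS; vc=[]
#2 0xac→b43/s3 L1-HIT; vc=[]
#3 0x81→b32/s0 MISS; vc=[]
#4 0xba→b46/s6 MISS; vc=[]
#5 0x82→b32/s0 L1-HIT; vc=[]
#6 0xaf→b43/s3 L1-HIT; vc=[]
#7 0x39→b14/s6 MISS; vc=[46]
#8 0xb9→b46/s6 VC-HIT; vc=[14]
#9 0x85→b33/s1 MISS; vc=[14,57]
#10 0xa0→b40/s0 MISS; vc=[14,57,32]
#11 0x80→b32/s0 VC-HIT; vc=[14,57,40]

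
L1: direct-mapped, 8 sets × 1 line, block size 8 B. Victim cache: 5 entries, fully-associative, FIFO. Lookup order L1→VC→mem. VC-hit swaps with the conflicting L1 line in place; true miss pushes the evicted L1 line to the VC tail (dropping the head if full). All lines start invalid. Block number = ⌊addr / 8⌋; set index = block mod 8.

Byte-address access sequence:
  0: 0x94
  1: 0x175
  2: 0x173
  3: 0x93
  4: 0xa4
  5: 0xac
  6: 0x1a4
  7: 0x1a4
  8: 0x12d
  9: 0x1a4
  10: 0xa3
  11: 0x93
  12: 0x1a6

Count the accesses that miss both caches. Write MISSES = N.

MISSES = 6

  [0] addr=0x94 blk=18 s=2: MISS | VC []
  [1] addr=0x175 blk=46 s=6: MISS | VC []
  [2] addr=0x173 blk=46 s=6: L1-HIT | VC []
  [3] addr=0x93 blk=18 s=2: L1-HIT | VC []
  [4] addr=0xa4 blk=20 s=4: MISS | VC []
  [5] addr=0xac blk=21 s=5: MISS | VC []
  [6] addr=0x1a4 blk=52 s=4: MISS | VC [20]
  [7] addr=0x1a4 blk=52 s=4: L1-HIT | VC [20]
  [8] addr=0x12d blk=37 s=5: MISS | VC [20, 21]
  [9] addr=0x1a4 blk=52 s=4: L1-HIT | VC [20, 21]
  [10] addr=0xa3 blk=20 s=4: VC-HIT | VC [52, 21]
  [11] addr=0x93 blk=18 s=2: L1-HIT | VC [52, 21]
  [12] addr=0x1a6 blk=52 s=4: VC-HIT | VC [20, 21]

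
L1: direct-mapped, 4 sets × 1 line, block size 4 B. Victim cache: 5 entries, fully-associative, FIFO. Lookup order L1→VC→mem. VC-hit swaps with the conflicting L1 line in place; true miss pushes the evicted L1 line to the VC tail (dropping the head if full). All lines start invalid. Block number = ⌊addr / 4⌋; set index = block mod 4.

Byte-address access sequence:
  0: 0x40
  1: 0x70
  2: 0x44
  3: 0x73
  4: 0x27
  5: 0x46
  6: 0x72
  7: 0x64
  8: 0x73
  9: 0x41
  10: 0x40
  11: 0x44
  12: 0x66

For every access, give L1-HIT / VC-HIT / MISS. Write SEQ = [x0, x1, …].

0: 0x40 (blk 16, set 0) → MISS  vc=[]
1: 0x70 (blk 28, set 0) → MISS  vc=[16]
2: 0x44 (blk 17, set 1) → MISS  vc=[16]
3: 0x73 (blk 28, set 0) → L1-HIT  vc=[16]
4: 0x27 (blk 9, set 1) → MISS  vc=[16, 17]
5: 0x46 (blk 17, set 1) → VC-HIT  vc=[16, 9]
6: 0x72 (blk 28, set 0) → L1-HIT  vc=[16, 9]
7: 0x64 (blk 25, set 1) → MISS  vc=[16, 9, 17]
8: 0x73 (blk 28, set 0) → L1-HIT  vc=[16, 9, 17]
9: 0x41 (blk 16, set 0) → VC-HIT  vc=[28, 9, 17]
10: 0x40 (blk 16, set 0) → L1-HIT  vc=[28, 9, 17]
11: 0x44 (blk 17, set 1) → VC-HIT  vc=[28, 9, 25]
12: 0x66 (blk 25, set 1) → VC-HIT  vc=[28, 9, 17]

SEQ = [MISS, MISS, MISS, L1-HIT, MISS, VC-HIT, L1-HIT, MISS, L1-HIT, VC-HIT, L1-HIT, VC-HIT, VC-HIT]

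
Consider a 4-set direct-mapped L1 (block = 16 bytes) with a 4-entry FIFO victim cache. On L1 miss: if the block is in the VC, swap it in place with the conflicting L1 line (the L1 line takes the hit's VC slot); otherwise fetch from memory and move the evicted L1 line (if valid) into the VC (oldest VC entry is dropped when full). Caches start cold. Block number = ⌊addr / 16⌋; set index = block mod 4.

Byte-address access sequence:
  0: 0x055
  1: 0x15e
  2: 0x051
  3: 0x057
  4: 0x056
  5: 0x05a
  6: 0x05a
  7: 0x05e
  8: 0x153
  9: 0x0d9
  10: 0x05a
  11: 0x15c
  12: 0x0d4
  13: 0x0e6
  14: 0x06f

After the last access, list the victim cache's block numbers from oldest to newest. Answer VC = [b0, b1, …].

#0 0x55→b5/s1 MISS; vc=[]
#1 0x15e→b21/s1 MISS; vc=[5]
#2 0x51→b5/s1 VC-HIT; vc=[21]
#3 0x57→b5/s1 L1-HIT; vc=[21]
#4 0x56→b5/s1 L1-HIT; vc=[21]
#5 0x5a→b5/s1 L1-HIT; vc=[21]
#6 0x5a→b5/s1 L1-HIT; vc=[21]
#7 0x5e→b5/s1 L1-HIT; vc=[21]
#8 0x153→b21/s1 VC-HIT; vc=[5]
#9 0xd9→b13/s1 MISS; vc=[5,21]
#10 0x5a→b5/s1 VC-HIT; vc=[13,21]
#11 0x15c→b21/s1 VC-HIT; vc=[13,5]
#12 0xd4→b13/s1 VC-HIT; vc=[21,5]
#13 0xe6→b14/s2 MISS; vc=[21,5]
#14 0x6f→b6/s2 MISS; vc=[21,5,14]

VC = [21, 5, 14]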